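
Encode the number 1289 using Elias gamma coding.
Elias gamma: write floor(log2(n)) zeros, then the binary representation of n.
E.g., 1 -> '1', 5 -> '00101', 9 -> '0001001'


num_bits = floor(log2(1289)) + 1 = 11
leading_zeros = num_bits - 1 = 10
binary(1289) = 10100001001

Elias gamma(1289) = '0000000000' + '10100001001' = 000000000010100001001 (21 bits)


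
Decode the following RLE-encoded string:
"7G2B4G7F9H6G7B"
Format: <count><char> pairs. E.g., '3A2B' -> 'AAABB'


Expanding each <count><char> pair:
  7G -> 'GGGGGGG'
  2B -> 'BB'
  4G -> 'GGGG'
  7F -> 'FFFFFFF'
  9H -> 'HHHHHHHHH'
  6G -> 'GGGGGG'
  7B -> 'BBBBBBB'

Decoded = GGGGGGGBBGGGGFFFFFFFHHHHHHHHHGGGGGGBBBBBBB


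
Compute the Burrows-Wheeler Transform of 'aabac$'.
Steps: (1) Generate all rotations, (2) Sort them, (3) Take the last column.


Rotations (sorted):
  0: $aabac -> last char: c
  1: aabac$ -> last char: $
  2: abac$a -> last char: a
  3: ac$aab -> last char: b
  4: bac$aa -> last char: a
  5: c$aaba -> last char: a


BWT = c$abaa


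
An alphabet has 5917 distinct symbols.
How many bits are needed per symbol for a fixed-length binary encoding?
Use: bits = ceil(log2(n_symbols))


log2(5917) = 12.5307
Bracket: 2^12 = 4096 < 5917 <= 2^13 = 8192
So ceil(log2(5917)) = 13

bits = ceil(log2(5917)) = ceil(12.5307) = 13 bits


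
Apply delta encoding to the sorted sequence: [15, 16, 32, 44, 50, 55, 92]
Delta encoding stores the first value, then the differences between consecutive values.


First value: 15
Deltas:
  16 - 15 = 1
  32 - 16 = 16
  44 - 32 = 12
  50 - 44 = 6
  55 - 50 = 5
  92 - 55 = 37


Delta encoded: [15, 1, 16, 12, 6, 5, 37]


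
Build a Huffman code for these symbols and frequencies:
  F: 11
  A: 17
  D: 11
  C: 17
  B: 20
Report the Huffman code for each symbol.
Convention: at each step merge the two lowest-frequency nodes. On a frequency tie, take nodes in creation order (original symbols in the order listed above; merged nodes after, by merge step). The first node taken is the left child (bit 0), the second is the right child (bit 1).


Huffman tree construction:
Step 1: Merge F(11) + D(11) = 22
Step 2: Merge A(17) + C(17) = 34
Step 3: Merge B(20) + (F+D)(22) = 42
Step 4: Merge (A+C)(34) + (B+(F+D))(42) = 76
Read each symbol's code off the tree from the root (left child = 0, right child = 1).

Codes:
  F: 110 (length 3)
  A: 00 (length 2)
  D: 111 (length 3)
  C: 01 (length 2)
  B: 10 (length 2)
Average code length: 174/76 = 2.2895 bits/symbol


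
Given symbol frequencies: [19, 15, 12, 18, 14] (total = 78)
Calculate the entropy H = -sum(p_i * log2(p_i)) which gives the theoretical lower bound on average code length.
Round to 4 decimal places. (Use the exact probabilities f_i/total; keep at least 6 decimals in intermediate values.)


Per-symbol terms -p_i * log2(p_i) with p_i = f_i/78:
  p = 19/78 = 0.243590: log2(p) = -2.037475, -p*log2(p) = 0.496308
  p = 15/78 = 0.192308: log2(p) = -2.378512, -p*log2(p) = 0.457406
  p = 12/78 = 0.153846: log2(p) = -2.700440, -p*log2(p) = 0.415452
  p = 18/78 = 0.230769: log2(p) = -2.115477, -p*log2(p) = 0.488187
  p = 14/78 = 0.179487: log2(p) = -2.478047, -p*log2(p) = 0.444778
H = 0.496308 + 0.457406 + 0.415452 + 0.488187 + 0.444778 = 2.302131

H = 2.3021 bits/symbol


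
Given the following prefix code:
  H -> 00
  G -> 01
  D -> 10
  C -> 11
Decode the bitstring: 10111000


Decoding step by step:
Bits 10 -> D
Bits 11 -> C
Bits 10 -> D
Bits 00 -> H


Decoded message: DCDH


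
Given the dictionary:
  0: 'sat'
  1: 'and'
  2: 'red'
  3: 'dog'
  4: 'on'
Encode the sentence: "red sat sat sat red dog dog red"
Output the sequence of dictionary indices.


Look up each word in the dictionary:
  'red' -> 2
  'sat' -> 0
  'sat' -> 0
  'sat' -> 0
  'red' -> 2
  'dog' -> 3
  'dog' -> 3
  'red' -> 2

Encoded: [2, 0, 0, 0, 2, 3, 3, 2]


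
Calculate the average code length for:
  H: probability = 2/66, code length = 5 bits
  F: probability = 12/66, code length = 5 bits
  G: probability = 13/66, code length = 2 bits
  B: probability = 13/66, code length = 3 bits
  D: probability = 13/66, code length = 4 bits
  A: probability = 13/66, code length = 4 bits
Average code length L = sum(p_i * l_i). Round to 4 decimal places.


Weighted contributions p_i * l_i:
  H: (2/66) * 5 = 10/66
  F: (12/66) * 5 = 60/66
  G: (13/66) * 2 = 26/66
  B: (13/66) * 3 = 39/66
  D: (13/66) * 4 = 52/66
  A: (13/66) * 4 = 52/66
Sum = (10 + 60 + 26 + 39 + 52 + 52)/66 = 239/66

L = 239/66 = 3.6212 bits/symbol


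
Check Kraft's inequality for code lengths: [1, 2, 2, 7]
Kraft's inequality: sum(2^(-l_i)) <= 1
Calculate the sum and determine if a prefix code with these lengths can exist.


Sum = 2^(-1) + 2^(-2) + 2^(-2) + 2^(-7)
    = 0.5 + 0.25 + 0.25 + 0.0078125
    = 129/128 = 1.0078125
Since 1.0078125 > 1, Kraft's inequality is NOT satisfied.
A prefix code with these lengths CANNOT exist.

Kraft sum = 1.0078125. Not satisfied.


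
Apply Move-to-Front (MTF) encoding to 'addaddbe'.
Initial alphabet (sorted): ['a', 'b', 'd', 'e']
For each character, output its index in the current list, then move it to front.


MTF encoding:
'a': index 0 in ['a', 'b', 'd', 'e'] -> ['a', 'b', 'd', 'e']
'd': index 2 in ['a', 'b', 'd', 'e'] -> ['d', 'a', 'b', 'e']
'd': index 0 in ['d', 'a', 'b', 'e'] -> ['d', 'a', 'b', 'e']
'a': index 1 in ['d', 'a', 'b', 'e'] -> ['a', 'd', 'b', 'e']
'd': index 1 in ['a', 'd', 'b', 'e'] -> ['d', 'a', 'b', 'e']
'd': index 0 in ['d', 'a', 'b', 'e'] -> ['d', 'a', 'b', 'e']
'b': index 2 in ['d', 'a', 'b', 'e'] -> ['b', 'd', 'a', 'e']
'e': index 3 in ['b', 'd', 'a', 'e'] -> ['e', 'b', 'd', 'a']


Output: [0, 2, 0, 1, 1, 0, 2, 3]


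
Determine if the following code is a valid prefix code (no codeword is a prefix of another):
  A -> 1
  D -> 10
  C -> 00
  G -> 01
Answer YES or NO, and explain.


Checking each pair (does one codeword prefix another?):
  A='1' vs D='10': prefix -- VIOLATION

NO -- this is NOT a valid prefix code. A (1) is a prefix of D (10).


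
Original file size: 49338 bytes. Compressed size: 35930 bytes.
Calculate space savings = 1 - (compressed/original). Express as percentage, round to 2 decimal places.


ratio = compressed/original = 35930/49338 = 0.728242
savings = 1 - ratio = 1 - 0.728242 = 0.271758
as a percentage: 0.271758 * 100 = 27.18%

Space savings = 1 - 35930/49338 = 27.18%


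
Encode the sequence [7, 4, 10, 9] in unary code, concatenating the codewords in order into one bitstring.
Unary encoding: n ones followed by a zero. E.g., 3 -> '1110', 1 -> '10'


Encode each number as n ones followed by a terminating 0:
  7 -> 11111110 (8 bits)
  4 -> 11110 (5 bits)
  10 -> 11111111110 (11 bits)
  9 -> 1111111110 (10 bits)
Total length = 8 + 5 + 11 + 10 = 34 bits.

Unary([7, 4, 10, 9]) = 1111111011110111111111101111111110 (34 bits)


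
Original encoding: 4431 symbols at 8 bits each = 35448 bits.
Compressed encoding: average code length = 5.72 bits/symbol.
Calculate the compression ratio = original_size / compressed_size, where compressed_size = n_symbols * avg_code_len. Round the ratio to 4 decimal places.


original_size = n_symbols * orig_bits = 4431 * 8 = 35448 bits
compressed_size = n_symbols * avg_code_len = 4431 * 5.72 = 25345.32 bits
ratio = original_size / compressed_size = 35448 / 25345.32 = 1.3986

Compression ratio = 1.3986


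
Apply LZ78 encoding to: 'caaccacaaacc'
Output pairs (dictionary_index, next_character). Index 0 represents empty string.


LZ78 encoding steps:
Dictionary: {0: ''}
Step 1: w='' (idx 0), next='c' -> output (0, 'c'), add 'c' as idx 1
Step 2: w='' (idx 0), next='a' -> output (0, 'a'), add 'a' as idx 2
Step 3: w='a' (idx 2), next='c' -> output (2, 'c'), add 'ac' as idx 3
Step 4: w='c' (idx 1), next='a' -> output (1, 'a'), add 'ca' as idx 4
Step 5: w='ca' (idx 4), next='a' -> output (4, 'a'), add 'caa' as idx 5
Step 6: w='ac' (idx 3), next='c' -> output (3, 'c'), add 'acc' as idx 6


Encoded: [(0, 'c'), (0, 'a'), (2, 'c'), (1, 'a'), (4, 'a'), (3, 'c')]


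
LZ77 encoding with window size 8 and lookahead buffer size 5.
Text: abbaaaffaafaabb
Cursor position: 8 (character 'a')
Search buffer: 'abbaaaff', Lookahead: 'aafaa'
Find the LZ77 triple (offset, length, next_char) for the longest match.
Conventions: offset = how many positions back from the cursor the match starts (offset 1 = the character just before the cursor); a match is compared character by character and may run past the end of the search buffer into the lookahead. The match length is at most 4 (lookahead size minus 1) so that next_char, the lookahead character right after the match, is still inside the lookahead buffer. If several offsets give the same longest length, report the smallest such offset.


Try each offset into the search buffer:
  offset=1 (pos 7, char 'f'): match length 0
  offset=2 (pos 6, char 'f'): match length 0
  offset=3 (pos 5, char 'a'): match length 1
  offset=4 (pos 4, char 'a'): match length 3
  offset=5 (pos 3, char 'a'): match length 2
  offset=6 (pos 2, char 'b'): match length 0
  offset=7 (pos 1, char 'b'): match length 0
  offset=8 (pos 0, char 'a'): match length 1
Longest match has length 3 at offset 4.
next_char = character at position 8 + 3 = 11 -> 'a'

Best match: offset=4, length=3 (matching 'aaf' starting at position 4)
LZ77 triple: (4, 3, 'a')


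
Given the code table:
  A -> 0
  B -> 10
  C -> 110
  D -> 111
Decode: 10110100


Decoding:
10 -> B
110 -> C
10 -> B
0 -> A


Result: BCBA


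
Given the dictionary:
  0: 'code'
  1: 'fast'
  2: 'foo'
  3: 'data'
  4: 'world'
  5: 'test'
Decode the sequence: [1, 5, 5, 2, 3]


Look up each index in the dictionary:
  1 -> 'fast'
  5 -> 'test'
  5 -> 'test'
  2 -> 'foo'
  3 -> 'data'

Decoded: "fast test test foo data"


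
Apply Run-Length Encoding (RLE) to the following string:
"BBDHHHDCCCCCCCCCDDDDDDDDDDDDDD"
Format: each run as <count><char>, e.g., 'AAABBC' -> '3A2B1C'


Scanning runs left to right:
  i=0: run of 'B' x 2 -> '2B'
  i=2: run of 'D' x 1 -> '1D'
  i=3: run of 'H' x 3 -> '3H'
  i=6: run of 'D' x 1 -> '1D'
  i=7: run of 'C' x 9 -> '9C'
  i=16: run of 'D' x 14 -> '14D'

RLE = 2B1D3H1D9C14D


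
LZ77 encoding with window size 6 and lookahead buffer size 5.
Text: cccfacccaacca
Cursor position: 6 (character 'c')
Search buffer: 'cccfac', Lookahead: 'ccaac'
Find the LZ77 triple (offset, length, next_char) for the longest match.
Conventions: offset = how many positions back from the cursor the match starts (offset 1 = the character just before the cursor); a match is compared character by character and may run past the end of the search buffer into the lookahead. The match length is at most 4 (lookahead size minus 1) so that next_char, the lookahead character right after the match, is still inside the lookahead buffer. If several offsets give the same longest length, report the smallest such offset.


Try each offset into the search buffer:
  offset=1 (pos 5, char 'c'): match length 2
  offset=2 (pos 4, char 'a'): match length 0
  offset=3 (pos 3, char 'f'): match length 0
  offset=4 (pos 2, char 'c'): match length 1
  offset=5 (pos 1, char 'c'): match length 2
  offset=6 (pos 0, char 'c'): match length 2
Longest match has length 2, found at offsets 1, 5, 6; take the smallest, offset 1.
next_char = character at position 6 + 2 = 8 -> 'a'

Best match: offset=1, length=2 (matching 'cc' starting at position 5)
LZ77 triple: (1, 2, 'a')


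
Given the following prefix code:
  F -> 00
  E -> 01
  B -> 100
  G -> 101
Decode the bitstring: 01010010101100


Decoding step by step:
Bits 01 -> E
Bits 01 -> E
Bits 00 -> F
Bits 101 -> G
Bits 01 -> E
Bits 100 -> B


Decoded message: EEFGEB


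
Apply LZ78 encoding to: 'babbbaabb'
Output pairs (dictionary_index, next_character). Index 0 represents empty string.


LZ78 encoding steps:
Dictionary: {0: ''}
Step 1: w='' (idx 0), next='b' -> output (0, 'b'), add 'b' as idx 1
Step 2: w='' (idx 0), next='a' -> output (0, 'a'), add 'a' as idx 2
Step 3: w='b' (idx 1), next='b' -> output (1, 'b'), add 'bb' as idx 3
Step 4: w='b' (idx 1), next='a' -> output (1, 'a'), add 'ba' as idx 4
Step 5: w='a' (idx 2), next='b' -> output (2, 'b'), add 'ab' as idx 5
Step 6: w='b' (idx 1), end of input -> output (1, '')


Encoded: [(0, 'b'), (0, 'a'), (1, 'b'), (1, 'a'), (2, 'b'), (1, '')]


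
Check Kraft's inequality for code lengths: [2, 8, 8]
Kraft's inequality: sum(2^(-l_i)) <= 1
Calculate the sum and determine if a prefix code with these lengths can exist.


Sum = 2^(-2) + 2^(-8) + 2^(-8)
    = 0.25 + 0.00390625 + 0.00390625
    = 66/256 = 0.2578125
Since 0.2578125 <= 1, Kraft's inequality IS satisfied.
A prefix code with these lengths CAN exist.

Kraft sum = 0.2578125. Satisfied.


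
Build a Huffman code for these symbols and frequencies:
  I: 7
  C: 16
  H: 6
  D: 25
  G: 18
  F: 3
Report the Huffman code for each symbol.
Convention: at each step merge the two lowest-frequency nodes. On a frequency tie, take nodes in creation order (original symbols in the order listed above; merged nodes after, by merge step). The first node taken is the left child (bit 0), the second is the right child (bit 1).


Huffman tree construction:
Step 1: Merge F(3) + H(6) = 9
Step 2: Merge I(7) + (F+H)(9) = 16
Step 3: Merge C(16) + (I+(F+H))(16) = 32
Step 4: Merge G(18) + D(25) = 43
Step 5: Merge (C+(I+(F+H)))(32) + (G+D)(43) = 75
Read each symbol's code off the tree from the root (left child = 0, right child = 1).

Codes:
  I: 010 (length 3)
  C: 00 (length 2)
  H: 0111 (length 4)
  D: 11 (length 2)
  G: 10 (length 2)
  F: 0110 (length 4)
Average code length: 175/75 = 2.3333 bits/symbol


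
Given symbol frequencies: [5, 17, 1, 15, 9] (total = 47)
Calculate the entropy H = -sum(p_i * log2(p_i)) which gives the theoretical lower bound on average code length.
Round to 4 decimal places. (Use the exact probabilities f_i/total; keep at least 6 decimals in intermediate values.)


Per-symbol terms -p_i * log2(p_i) with p_i = f_i/47:
  p = 5/47 = 0.106383: log2(p) = -3.232661, -p*log2(p) = 0.343900
  p = 17/47 = 0.361702: log2(p) = -1.467126, -p*log2(p) = 0.530663
  p = 1/47 = 0.021277: log2(p) = -5.554589, -p*log2(p) = 0.118183
  p = 15/47 = 0.319149: log2(p) = -1.647698, -p*log2(p) = 0.525861
  p = 9/47 = 0.191489: log2(p) = -2.384664, -p*log2(p) = 0.456638
H = 0.343900 + 0.530663 + 0.118183 + 0.525861 + 0.456638 = 1.975245

H = 1.9752 bits/symbol


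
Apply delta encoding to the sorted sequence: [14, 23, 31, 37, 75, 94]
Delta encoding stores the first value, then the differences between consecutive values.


First value: 14
Deltas:
  23 - 14 = 9
  31 - 23 = 8
  37 - 31 = 6
  75 - 37 = 38
  94 - 75 = 19


Delta encoded: [14, 9, 8, 6, 38, 19]


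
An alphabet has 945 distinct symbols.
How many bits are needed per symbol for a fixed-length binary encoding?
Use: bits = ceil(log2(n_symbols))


log2(945) = 9.8842
Bracket: 2^9 = 512 < 945 <= 2^10 = 1024
So ceil(log2(945)) = 10

bits = ceil(log2(945)) = ceil(9.8842) = 10 bits


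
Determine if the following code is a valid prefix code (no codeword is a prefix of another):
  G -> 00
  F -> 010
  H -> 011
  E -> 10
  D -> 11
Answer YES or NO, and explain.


Checking each pair (does one codeword prefix another?):
  G='00' vs F='010': no prefix
  G='00' vs H='011': no prefix
  G='00' vs E='10': no prefix
  G='00' vs D='11': no prefix
  F='010' vs G='00': no prefix
  F='010' vs H='011': no prefix
  F='010' vs E='10': no prefix
  F='010' vs D='11': no prefix
  H='011' vs G='00': no prefix
  H='011' vs F='010': no prefix
  H='011' vs E='10': no prefix
  H='011' vs D='11': no prefix
  E='10' vs G='00': no prefix
  E='10' vs F='010': no prefix
  E='10' vs H='011': no prefix
  E='10' vs D='11': no prefix
  D='11' vs G='00': no prefix
  D='11' vs F='010': no prefix
  D='11' vs H='011': no prefix
  D='11' vs E='10': no prefix
No violation found over all pairs.

YES -- this is a valid prefix code. No codeword is a prefix of any other codeword.


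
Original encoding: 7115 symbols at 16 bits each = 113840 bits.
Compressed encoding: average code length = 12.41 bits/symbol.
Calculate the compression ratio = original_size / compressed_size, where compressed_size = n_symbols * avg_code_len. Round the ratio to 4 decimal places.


original_size = n_symbols * orig_bits = 7115 * 16 = 113840 bits
compressed_size = n_symbols * avg_code_len = 7115 * 12.41 = 88297.15 bits
ratio = original_size / compressed_size = 113840 / 88297.15 = 1.2893

Compression ratio = 1.2893


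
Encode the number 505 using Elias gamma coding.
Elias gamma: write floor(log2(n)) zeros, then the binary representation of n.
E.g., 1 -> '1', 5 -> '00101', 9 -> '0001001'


num_bits = floor(log2(505)) + 1 = 9
leading_zeros = num_bits - 1 = 8
binary(505) = 111111001

Elias gamma(505) = '00000000' + '111111001' = 00000000111111001 (17 bits)


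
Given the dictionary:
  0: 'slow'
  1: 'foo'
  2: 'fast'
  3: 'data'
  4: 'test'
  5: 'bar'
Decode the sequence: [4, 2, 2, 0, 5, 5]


Look up each index in the dictionary:
  4 -> 'test'
  2 -> 'fast'
  2 -> 'fast'
  0 -> 'slow'
  5 -> 'bar'
  5 -> 'bar'

Decoded: "test fast fast slow bar bar"


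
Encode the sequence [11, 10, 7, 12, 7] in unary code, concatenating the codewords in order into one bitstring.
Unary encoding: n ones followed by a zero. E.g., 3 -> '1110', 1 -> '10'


Encode each number as n ones followed by a terminating 0:
  11 -> 111111111110 (12 bits)
  10 -> 11111111110 (11 bits)
  7 -> 11111110 (8 bits)
  12 -> 1111111111110 (13 bits)
  7 -> 11111110 (8 bits)
Total length = 12 + 11 + 8 + 13 + 8 = 52 bits.

Unary([11, 10, 7, 12, 7]) = 1111111111101111111111011111110111111111111011111110 (52 bits)


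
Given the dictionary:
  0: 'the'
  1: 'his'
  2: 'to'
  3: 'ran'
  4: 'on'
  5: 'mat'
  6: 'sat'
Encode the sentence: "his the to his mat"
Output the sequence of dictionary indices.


Look up each word in the dictionary:
  'his' -> 1
  'the' -> 0
  'to' -> 2
  'his' -> 1
  'mat' -> 5

Encoded: [1, 0, 2, 1, 5]


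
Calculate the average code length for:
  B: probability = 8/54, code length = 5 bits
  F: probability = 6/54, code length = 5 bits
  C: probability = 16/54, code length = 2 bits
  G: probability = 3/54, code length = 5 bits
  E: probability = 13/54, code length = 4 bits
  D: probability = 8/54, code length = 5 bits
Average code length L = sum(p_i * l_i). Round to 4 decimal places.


Weighted contributions p_i * l_i:
  B: (8/54) * 5 = 40/54
  F: (6/54) * 5 = 30/54
  C: (16/54) * 2 = 32/54
  G: (3/54) * 5 = 15/54
  E: (13/54) * 4 = 52/54
  D: (8/54) * 5 = 40/54
Sum = (40 + 30 + 32 + 15 + 52 + 40)/54 = 209/54

L = 209/54 = 3.8704 bits/symbol


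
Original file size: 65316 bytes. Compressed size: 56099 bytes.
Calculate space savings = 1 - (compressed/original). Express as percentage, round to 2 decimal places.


ratio = compressed/original = 56099/65316 = 0.858886
savings = 1 - ratio = 1 - 0.858886 = 0.141114
as a percentage: 0.141114 * 100 = 14.11%

Space savings = 1 - 56099/65316 = 14.11%


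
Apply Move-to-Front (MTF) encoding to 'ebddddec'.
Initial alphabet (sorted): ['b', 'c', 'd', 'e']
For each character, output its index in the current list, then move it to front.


MTF encoding:
'e': index 3 in ['b', 'c', 'd', 'e'] -> ['e', 'b', 'c', 'd']
'b': index 1 in ['e', 'b', 'c', 'd'] -> ['b', 'e', 'c', 'd']
'd': index 3 in ['b', 'e', 'c', 'd'] -> ['d', 'b', 'e', 'c']
'd': index 0 in ['d', 'b', 'e', 'c'] -> ['d', 'b', 'e', 'c']
'd': index 0 in ['d', 'b', 'e', 'c'] -> ['d', 'b', 'e', 'c']
'd': index 0 in ['d', 'b', 'e', 'c'] -> ['d', 'b', 'e', 'c']
'e': index 2 in ['d', 'b', 'e', 'c'] -> ['e', 'd', 'b', 'c']
'c': index 3 in ['e', 'd', 'b', 'c'] -> ['c', 'e', 'd', 'b']


Output: [3, 1, 3, 0, 0, 0, 2, 3]


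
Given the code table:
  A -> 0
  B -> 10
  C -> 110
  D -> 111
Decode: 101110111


Decoding:
10 -> B
111 -> D
0 -> A
111 -> D


Result: BDAD


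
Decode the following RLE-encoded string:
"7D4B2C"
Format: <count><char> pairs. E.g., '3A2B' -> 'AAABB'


Expanding each <count><char> pair:
  7D -> 'DDDDDDD'
  4B -> 'BBBB'
  2C -> 'CC'

Decoded = DDDDDDDBBBBCC


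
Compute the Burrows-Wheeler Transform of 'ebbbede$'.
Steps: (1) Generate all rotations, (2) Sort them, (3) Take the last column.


Rotations (sorted):
  0: $ebbbede -> last char: e
  1: bbbede$e -> last char: e
  2: bbede$eb -> last char: b
  3: bede$ebb -> last char: b
  4: de$ebbbe -> last char: e
  5: e$ebbbed -> last char: d
  6: ebbbede$ -> last char: $
  7: ede$ebbb -> last char: b


BWT = eebbed$b


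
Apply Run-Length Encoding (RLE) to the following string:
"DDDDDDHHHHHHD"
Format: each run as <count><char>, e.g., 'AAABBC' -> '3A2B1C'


Scanning runs left to right:
  i=0: run of 'D' x 6 -> '6D'
  i=6: run of 'H' x 6 -> '6H'
  i=12: run of 'D' x 1 -> '1D'

RLE = 6D6H1D


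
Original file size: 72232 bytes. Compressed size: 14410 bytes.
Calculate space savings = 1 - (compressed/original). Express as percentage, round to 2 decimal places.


ratio = compressed/original = 14410/72232 = 0.199496
savings = 1 - ratio = 1 - 0.199496 = 0.800504
as a percentage: 0.800504 * 100 = 80.05%

Space savings = 1 - 14410/72232 = 80.05%


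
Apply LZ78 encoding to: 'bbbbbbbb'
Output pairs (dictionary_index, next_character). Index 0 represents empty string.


LZ78 encoding steps:
Dictionary: {0: ''}
Step 1: w='' (idx 0), next='b' -> output (0, 'b'), add 'b' as idx 1
Step 2: w='b' (idx 1), next='b' -> output (1, 'b'), add 'bb' as idx 2
Step 3: w='bb' (idx 2), next='b' -> output (2, 'b'), add 'bbb' as idx 3
Step 4: w='bb' (idx 2), end of input -> output (2, '')


Encoded: [(0, 'b'), (1, 'b'), (2, 'b'), (2, '')]


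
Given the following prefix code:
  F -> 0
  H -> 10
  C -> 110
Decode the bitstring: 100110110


Decoding step by step:
Bits 10 -> H
Bits 0 -> F
Bits 110 -> C
Bits 110 -> C


Decoded message: HFCC


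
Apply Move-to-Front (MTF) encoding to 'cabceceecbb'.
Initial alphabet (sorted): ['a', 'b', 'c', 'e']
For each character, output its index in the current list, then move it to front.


MTF encoding:
'c': index 2 in ['a', 'b', 'c', 'e'] -> ['c', 'a', 'b', 'e']
'a': index 1 in ['c', 'a', 'b', 'e'] -> ['a', 'c', 'b', 'e']
'b': index 2 in ['a', 'c', 'b', 'e'] -> ['b', 'a', 'c', 'e']
'c': index 2 in ['b', 'a', 'c', 'e'] -> ['c', 'b', 'a', 'e']
'e': index 3 in ['c', 'b', 'a', 'e'] -> ['e', 'c', 'b', 'a']
'c': index 1 in ['e', 'c', 'b', 'a'] -> ['c', 'e', 'b', 'a']
'e': index 1 in ['c', 'e', 'b', 'a'] -> ['e', 'c', 'b', 'a']
'e': index 0 in ['e', 'c', 'b', 'a'] -> ['e', 'c', 'b', 'a']
'c': index 1 in ['e', 'c', 'b', 'a'] -> ['c', 'e', 'b', 'a']
'b': index 2 in ['c', 'e', 'b', 'a'] -> ['b', 'c', 'e', 'a']
'b': index 0 in ['b', 'c', 'e', 'a'] -> ['b', 'c', 'e', 'a']


Output: [2, 1, 2, 2, 3, 1, 1, 0, 1, 2, 0]


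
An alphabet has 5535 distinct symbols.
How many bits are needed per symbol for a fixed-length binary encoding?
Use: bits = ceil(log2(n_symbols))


log2(5535) = 12.4344
Bracket: 2^12 = 4096 < 5535 <= 2^13 = 8192
So ceil(log2(5535)) = 13

bits = ceil(log2(5535)) = ceil(12.4344) = 13 bits


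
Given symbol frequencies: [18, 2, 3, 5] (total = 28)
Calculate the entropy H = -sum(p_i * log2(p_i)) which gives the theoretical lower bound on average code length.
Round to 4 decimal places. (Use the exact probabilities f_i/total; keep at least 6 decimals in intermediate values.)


Per-symbol terms -p_i * log2(p_i) with p_i = f_i/28:
  p = 18/28 = 0.642857: log2(p) = -0.637430, -p*log2(p) = 0.409776
  p = 2/28 = 0.071429: log2(p) = -3.807355, -p*log2(p) = 0.271954
  p = 3/28 = 0.107143: log2(p) = -3.222392, -p*log2(p) = 0.345256
  p = 5/28 = 0.178571: log2(p) = -2.485427, -p*log2(p) = 0.443826
H = 0.409776 + 0.271954 + 0.345256 + 0.443826 = 1.470812

H = 1.4708 bits/symbol


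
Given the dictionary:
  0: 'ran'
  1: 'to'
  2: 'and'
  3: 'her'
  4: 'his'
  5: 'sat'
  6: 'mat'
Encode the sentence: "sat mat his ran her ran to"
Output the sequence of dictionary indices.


Look up each word in the dictionary:
  'sat' -> 5
  'mat' -> 6
  'his' -> 4
  'ran' -> 0
  'her' -> 3
  'ran' -> 0
  'to' -> 1

Encoded: [5, 6, 4, 0, 3, 0, 1]


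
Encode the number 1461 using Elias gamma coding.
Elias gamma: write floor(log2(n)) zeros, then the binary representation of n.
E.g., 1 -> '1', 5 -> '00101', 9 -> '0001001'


num_bits = floor(log2(1461)) + 1 = 11
leading_zeros = num_bits - 1 = 10
binary(1461) = 10110110101

Elias gamma(1461) = '0000000000' + '10110110101' = 000000000010110110101 (21 bits)


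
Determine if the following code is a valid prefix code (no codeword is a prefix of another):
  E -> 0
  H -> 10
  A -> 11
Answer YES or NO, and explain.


Checking each pair (does one codeword prefix another?):
  E='0' vs H='10': no prefix
  E='0' vs A='11': no prefix
  H='10' vs E='0': no prefix
  H='10' vs A='11': no prefix
  A='11' vs E='0': no prefix
  A='11' vs H='10': no prefix
No violation found over all pairs.

YES -- this is a valid prefix code. No codeword is a prefix of any other codeword.


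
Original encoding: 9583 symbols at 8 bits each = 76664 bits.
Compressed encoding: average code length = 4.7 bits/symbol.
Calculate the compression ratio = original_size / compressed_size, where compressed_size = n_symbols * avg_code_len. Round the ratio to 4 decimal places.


original_size = n_symbols * orig_bits = 9583 * 8 = 76664 bits
compressed_size = n_symbols * avg_code_len = 9583 * 4.7 = 45040.1 bits
ratio = original_size / compressed_size = 76664 / 45040.1 = 1.7021

Compression ratio = 1.7021


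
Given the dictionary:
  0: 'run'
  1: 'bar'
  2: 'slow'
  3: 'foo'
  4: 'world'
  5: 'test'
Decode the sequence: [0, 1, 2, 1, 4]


Look up each index in the dictionary:
  0 -> 'run'
  1 -> 'bar'
  2 -> 'slow'
  1 -> 'bar'
  4 -> 'world'

Decoded: "run bar slow bar world"


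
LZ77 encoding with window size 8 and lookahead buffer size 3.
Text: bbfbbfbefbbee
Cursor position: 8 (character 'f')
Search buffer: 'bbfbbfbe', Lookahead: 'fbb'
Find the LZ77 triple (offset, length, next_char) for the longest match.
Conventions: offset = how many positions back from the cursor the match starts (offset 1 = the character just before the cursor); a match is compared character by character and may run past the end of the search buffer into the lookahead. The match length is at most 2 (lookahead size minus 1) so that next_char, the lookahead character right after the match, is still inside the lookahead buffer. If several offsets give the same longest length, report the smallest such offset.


Try each offset into the search buffer:
  offset=1 (pos 7, char 'e'): match length 0
  offset=2 (pos 6, char 'b'): match length 0
  offset=3 (pos 5, char 'f'): match length 2
  offset=4 (pos 4, char 'b'): match length 0
  offset=5 (pos 3, char 'b'): match length 0
  offset=6 (pos 2, char 'f'): match length 2
  offset=7 (pos 1, char 'b'): match length 0
  offset=8 (pos 0, char 'b'): match length 0
Longest match has length 2, found at offsets 3, 6; take the smallest, offset 3.
next_char = character at position 8 + 2 = 10 -> 'b'

Best match: offset=3, length=2 (matching 'fb' starting at position 5)
LZ77 triple: (3, 2, 'b')


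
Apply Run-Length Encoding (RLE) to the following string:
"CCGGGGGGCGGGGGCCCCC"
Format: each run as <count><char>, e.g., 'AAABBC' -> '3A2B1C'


Scanning runs left to right:
  i=0: run of 'C' x 2 -> '2C'
  i=2: run of 'G' x 6 -> '6G'
  i=8: run of 'C' x 1 -> '1C'
  i=9: run of 'G' x 5 -> '5G'
  i=14: run of 'C' x 5 -> '5C'

RLE = 2C6G1C5G5C


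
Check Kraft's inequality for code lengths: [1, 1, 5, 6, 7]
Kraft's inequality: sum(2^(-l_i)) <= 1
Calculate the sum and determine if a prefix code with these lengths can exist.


Sum = 2^(-1) + 2^(-1) + 2^(-5) + 2^(-6) + 2^(-7)
    = 0.5 + 0.5 + 0.03125 + 0.015625 + 0.0078125
    = 135/128 = 1.0546875
Since 1.0546875 > 1, Kraft's inequality is NOT satisfied.
A prefix code with these lengths CANNOT exist.

Kraft sum = 1.0546875. Not satisfied.


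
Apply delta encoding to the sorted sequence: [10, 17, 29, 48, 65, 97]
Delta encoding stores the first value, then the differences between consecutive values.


First value: 10
Deltas:
  17 - 10 = 7
  29 - 17 = 12
  48 - 29 = 19
  65 - 48 = 17
  97 - 65 = 32


Delta encoded: [10, 7, 12, 19, 17, 32]


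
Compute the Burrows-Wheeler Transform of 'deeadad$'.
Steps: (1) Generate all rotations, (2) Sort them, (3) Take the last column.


Rotations (sorted):
  0: $deeadad -> last char: d
  1: ad$deead -> last char: d
  2: adad$dee -> last char: e
  3: d$deeada -> last char: a
  4: dad$deea -> last char: a
  5: deeadad$ -> last char: $
  6: eadad$de -> last char: e
  7: eeadad$d -> last char: d


BWT = ddeaa$ed


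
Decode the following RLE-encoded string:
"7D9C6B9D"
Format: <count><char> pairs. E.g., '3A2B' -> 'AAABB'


Expanding each <count><char> pair:
  7D -> 'DDDDDDD'
  9C -> 'CCCCCCCCC'
  6B -> 'BBBBBB'
  9D -> 'DDDDDDDDD'

Decoded = DDDDDDDCCCCCCCCCBBBBBBDDDDDDDDD


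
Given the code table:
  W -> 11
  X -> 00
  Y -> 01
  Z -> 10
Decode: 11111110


Decoding:
11 -> W
11 -> W
11 -> W
10 -> Z


Result: WWWZ


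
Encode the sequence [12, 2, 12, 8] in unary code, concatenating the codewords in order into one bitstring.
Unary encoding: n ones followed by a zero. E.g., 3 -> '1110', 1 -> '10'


Encode each number as n ones followed by a terminating 0:
  12 -> 1111111111110 (13 bits)
  2 -> 110 (3 bits)
  12 -> 1111111111110 (13 bits)
  8 -> 111111110 (9 bits)
Total length = 13 + 3 + 13 + 9 = 38 bits.

Unary([12, 2, 12, 8]) = 11111111111101101111111111110111111110 (38 bits)


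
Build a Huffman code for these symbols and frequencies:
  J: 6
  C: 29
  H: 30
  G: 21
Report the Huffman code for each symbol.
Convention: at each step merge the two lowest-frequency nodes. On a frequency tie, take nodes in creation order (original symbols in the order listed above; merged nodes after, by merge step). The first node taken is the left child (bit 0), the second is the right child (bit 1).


Huffman tree construction:
Step 1: Merge J(6) + G(21) = 27
Step 2: Merge (J+G)(27) + C(29) = 56
Step 3: Merge H(30) + ((J+G)+C)(56) = 86
Read each symbol's code off the tree from the root (left child = 0, right child = 1).

Codes:
  J: 100 (length 3)
  C: 11 (length 2)
  H: 0 (length 1)
  G: 101 (length 3)
Average code length: 169/86 = 1.9651 bits/symbol


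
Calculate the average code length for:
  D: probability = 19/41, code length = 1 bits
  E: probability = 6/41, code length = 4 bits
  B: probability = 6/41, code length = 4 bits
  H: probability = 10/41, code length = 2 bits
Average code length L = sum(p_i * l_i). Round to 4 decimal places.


Weighted contributions p_i * l_i:
  D: (19/41) * 1 = 19/41
  E: (6/41) * 4 = 24/41
  B: (6/41) * 4 = 24/41
  H: (10/41) * 2 = 20/41
Sum = (19 + 24 + 24 + 20)/41 = 87/41

L = 87/41 = 2.1220 bits/symbol


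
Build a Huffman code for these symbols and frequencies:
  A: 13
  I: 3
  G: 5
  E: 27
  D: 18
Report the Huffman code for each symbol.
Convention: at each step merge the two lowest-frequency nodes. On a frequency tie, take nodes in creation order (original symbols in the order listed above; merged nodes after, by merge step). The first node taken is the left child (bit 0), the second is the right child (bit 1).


Huffman tree construction:
Step 1: Merge I(3) + G(5) = 8
Step 2: Merge (I+G)(8) + A(13) = 21
Step 3: Merge D(18) + ((I+G)+A)(21) = 39
Step 4: Merge E(27) + (D+((I+G)+A))(39) = 66
Read each symbol's code off the tree from the root (left child = 0, right child = 1).

Codes:
  A: 111 (length 3)
  I: 1100 (length 4)
  G: 1101 (length 4)
  E: 0 (length 1)
  D: 10 (length 2)
Average code length: 134/66 = 2.0303 bits/symbol


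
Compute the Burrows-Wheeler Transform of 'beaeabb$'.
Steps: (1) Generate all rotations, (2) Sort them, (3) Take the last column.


Rotations (sorted):
  0: $beaeabb -> last char: b
  1: abb$beae -> last char: e
  2: aeabb$be -> last char: e
  3: b$beaeab -> last char: b
  4: bb$beaea -> last char: a
  5: beaeabb$ -> last char: $
  6: eabb$bea -> last char: a
  7: eaeabb$b -> last char: b


BWT = beeba$ab


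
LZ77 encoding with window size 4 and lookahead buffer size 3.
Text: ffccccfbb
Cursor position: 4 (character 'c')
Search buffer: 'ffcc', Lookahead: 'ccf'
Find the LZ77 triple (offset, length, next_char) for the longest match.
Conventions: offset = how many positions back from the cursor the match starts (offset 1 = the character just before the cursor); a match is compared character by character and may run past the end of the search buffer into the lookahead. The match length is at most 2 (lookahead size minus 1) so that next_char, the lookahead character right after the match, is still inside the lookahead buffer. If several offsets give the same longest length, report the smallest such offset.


Try each offset into the search buffer:
  offset=1 (pos 3, char 'c'): match length 2
  offset=2 (pos 2, char 'c'): match length 2
  offset=3 (pos 1, char 'f'): match length 0
  offset=4 (pos 0, char 'f'): match length 0
Longest match has length 2, found at offsets 1, 2; take the smallest, offset 1.
next_char = character at position 4 + 2 = 6 -> 'f'

Best match: offset=1, length=2 (matching 'cc' starting at position 3)
LZ77 triple: (1, 2, 'f')


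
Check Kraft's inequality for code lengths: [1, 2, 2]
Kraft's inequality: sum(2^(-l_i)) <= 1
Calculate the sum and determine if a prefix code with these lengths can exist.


Sum = 2^(-1) + 2^(-2) + 2^(-2)
    = 0.5 + 0.25 + 0.25
    = 4/4 = 1.0
Since 1.0 <= 1, Kraft's inequality IS satisfied.
A prefix code with these lengths CAN exist.

Kraft sum = 1.0. Satisfied.


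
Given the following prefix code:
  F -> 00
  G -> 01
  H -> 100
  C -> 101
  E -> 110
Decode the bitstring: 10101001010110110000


Decoding step by step:
Bits 101 -> C
Bits 01 -> G
Bits 00 -> F
Bits 101 -> C
Bits 01 -> G
Bits 101 -> C
Bits 100 -> H
Bits 00 -> F


Decoded message: CGFCGCHF


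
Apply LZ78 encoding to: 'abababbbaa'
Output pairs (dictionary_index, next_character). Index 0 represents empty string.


LZ78 encoding steps:
Dictionary: {0: ''}
Step 1: w='' (idx 0), next='a' -> output (0, 'a'), add 'a' as idx 1
Step 2: w='' (idx 0), next='b' -> output (0, 'b'), add 'b' as idx 2
Step 3: w='a' (idx 1), next='b' -> output (1, 'b'), add 'ab' as idx 3
Step 4: w='ab' (idx 3), next='b' -> output (3, 'b'), add 'abb' as idx 4
Step 5: w='b' (idx 2), next='a' -> output (2, 'a'), add 'ba' as idx 5
Step 6: w='a' (idx 1), end of input -> output (1, '')


Encoded: [(0, 'a'), (0, 'b'), (1, 'b'), (3, 'b'), (2, 'a'), (1, '')]


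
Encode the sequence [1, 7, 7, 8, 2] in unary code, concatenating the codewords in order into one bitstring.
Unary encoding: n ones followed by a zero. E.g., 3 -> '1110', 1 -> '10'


Encode each number as n ones followed by a terminating 0:
  1 -> 10 (2 bits)
  7 -> 11111110 (8 bits)
  7 -> 11111110 (8 bits)
  8 -> 111111110 (9 bits)
  2 -> 110 (3 bits)
Total length = 2 + 8 + 8 + 9 + 3 = 30 bits.

Unary([1, 7, 7, 8, 2]) = 101111111011111110111111110110 (30 bits)


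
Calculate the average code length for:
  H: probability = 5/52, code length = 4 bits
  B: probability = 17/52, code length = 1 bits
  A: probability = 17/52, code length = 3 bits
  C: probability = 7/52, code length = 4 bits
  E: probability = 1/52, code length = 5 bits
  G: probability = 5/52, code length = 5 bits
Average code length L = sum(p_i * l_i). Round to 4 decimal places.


Weighted contributions p_i * l_i:
  H: (5/52) * 4 = 20/52
  B: (17/52) * 1 = 17/52
  A: (17/52) * 3 = 51/52
  C: (7/52) * 4 = 28/52
  E: (1/52) * 5 = 5/52
  G: (5/52) * 5 = 25/52
Sum = (20 + 17 + 51 + 28 + 5 + 25)/52 = 146/52

L = 146/52 = 2.8077 bits/symbol


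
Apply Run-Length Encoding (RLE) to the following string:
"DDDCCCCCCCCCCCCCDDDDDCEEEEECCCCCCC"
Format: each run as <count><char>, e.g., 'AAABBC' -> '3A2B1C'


Scanning runs left to right:
  i=0: run of 'D' x 3 -> '3D'
  i=3: run of 'C' x 13 -> '13C'
  i=16: run of 'D' x 5 -> '5D'
  i=21: run of 'C' x 1 -> '1C'
  i=22: run of 'E' x 5 -> '5E'
  i=27: run of 'C' x 7 -> '7C'

RLE = 3D13C5D1C5E7C


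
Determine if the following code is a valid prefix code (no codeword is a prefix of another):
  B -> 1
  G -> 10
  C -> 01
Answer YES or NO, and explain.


Checking each pair (does one codeword prefix another?):
  B='1' vs G='10': prefix -- VIOLATION

NO -- this is NOT a valid prefix code. B (1) is a prefix of G (10).


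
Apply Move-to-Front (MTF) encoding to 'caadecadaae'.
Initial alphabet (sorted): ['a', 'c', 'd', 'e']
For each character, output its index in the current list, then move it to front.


MTF encoding:
'c': index 1 in ['a', 'c', 'd', 'e'] -> ['c', 'a', 'd', 'e']
'a': index 1 in ['c', 'a', 'd', 'e'] -> ['a', 'c', 'd', 'e']
'a': index 0 in ['a', 'c', 'd', 'e'] -> ['a', 'c', 'd', 'e']
'd': index 2 in ['a', 'c', 'd', 'e'] -> ['d', 'a', 'c', 'e']
'e': index 3 in ['d', 'a', 'c', 'e'] -> ['e', 'd', 'a', 'c']
'c': index 3 in ['e', 'd', 'a', 'c'] -> ['c', 'e', 'd', 'a']
'a': index 3 in ['c', 'e', 'd', 'a'] -> ['a', 'c', 'e', 'd']
'd': index 3 in ['a', 'c', 'e', 'd'] -> ['d', 'a', 'c', 'e']
'a': index 1 in ['d', 'a', 'c', 'e'] -> ['a', 'd', 'c', 'e']
'a': index 0 in ['a', 'd', 'c', 'e'] -> ['a', 'd', 'c', 'e']
'e': index 3 in ['a', 'd', 'c', 'e'] -> ['e', 'a', 'd', 'c']


Output: [1, 1, 0, 2, 3, 3, 3, 3, 1, 0, 3]


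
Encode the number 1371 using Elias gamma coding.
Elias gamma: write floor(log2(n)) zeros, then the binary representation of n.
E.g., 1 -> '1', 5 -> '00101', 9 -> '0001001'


num_bits = floor(log2(1371)) + 1 = 11
leading_zeros = num_bits - 1 = 10
binary(1371) = 10101011011

Elias gamma(1371) = '0000000000' + '10101011011' = 000000000010101011011 (21 bits)


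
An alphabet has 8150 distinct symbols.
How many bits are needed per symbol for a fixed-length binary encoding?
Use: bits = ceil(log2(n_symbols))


log2(8150) = 12.9926
Bracket: 2^12 = 4096 < 8150 <= 2^13 = 8192
So ceil(log2(8150)) = 13

bits = ceil(log2(8150)) = ceil(12.9926) = 13 bits


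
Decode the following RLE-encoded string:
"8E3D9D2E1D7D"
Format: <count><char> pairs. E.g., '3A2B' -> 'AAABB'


Expanding each <count><char> pair:
  8E -> 'EEEEEEEE'
  3D -> 'DDD'
  9D -> 'DDDDDDDDD'
  2E -> 'EE'
  1D -> 'D'
  7D -> 'DDDDDDD'

Decoded = EEEEEEEEDDDDDDDDDDDDEEDDDDDDDD


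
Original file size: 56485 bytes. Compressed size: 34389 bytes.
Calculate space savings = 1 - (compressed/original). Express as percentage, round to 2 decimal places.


ratio = compressed/original = 34389/56485 = 0.608816
savings = 1 - ratio = 1 - 0.608816 = 0.391184
as a percentage: 0.391184 * 100 = 39.12%

Space savings = 1 - 34389/56485 = 39.12%


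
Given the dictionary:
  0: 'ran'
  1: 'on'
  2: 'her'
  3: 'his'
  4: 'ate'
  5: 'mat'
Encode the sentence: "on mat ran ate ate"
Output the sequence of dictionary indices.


Look up each word in the dictionary:
  'on' -> 1
  'mat' -> 5
  'ran' -> 0
  'ate' -> 4
  'ate' -> 4

Encoded: [1, 5, 0, 4, 4]


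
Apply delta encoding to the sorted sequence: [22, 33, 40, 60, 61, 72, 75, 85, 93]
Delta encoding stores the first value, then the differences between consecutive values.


First value: 22
Deltas:
  33 - 22 = 11
  40 - 33 = 7
  60 - 40 = 20
  61 - 60 = 1
  72 - 61 = 11
  75 - 72 = 3
  85 - 75 = 10
  93 - 85 = 8


Delta encoded: [22, 11, 7, 20, 1, 11, 3, 10, 8]


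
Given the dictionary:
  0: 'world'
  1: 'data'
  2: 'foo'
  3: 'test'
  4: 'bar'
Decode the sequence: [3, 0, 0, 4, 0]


Look up each index in the dictionary:
  3 -> 'test'
  0 -> 'world'
  0 -> 'world'
  4 -> 'bar'
  0 -> 'world'

Decoded: "test world world bar world"


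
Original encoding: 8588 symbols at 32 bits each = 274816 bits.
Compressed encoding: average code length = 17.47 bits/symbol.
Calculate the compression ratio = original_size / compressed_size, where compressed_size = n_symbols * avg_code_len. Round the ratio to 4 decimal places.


original_size = n_symbols * orig_bits = 8588 * 32 = 274816 bits
compressed_size = n_symbols * avg_code_len = 8588 * 17.47 = 150032.36 bits
ratio = original_size / compressed_size = 274816 / 150032.36 = 1.8317

Compression ratio = 1.8317


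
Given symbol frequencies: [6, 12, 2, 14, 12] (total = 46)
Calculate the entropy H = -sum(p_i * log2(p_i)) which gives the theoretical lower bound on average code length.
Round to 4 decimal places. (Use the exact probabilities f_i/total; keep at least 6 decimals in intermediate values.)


Per-symbol terms -p_i * log2(p_i) with p_i = f_i/46:
  p = 6/46 = 0.130435: log2(p) = -2.938599, -p*log2(p) = 0.383296
  p = 12/46 = 0.260870: log2(p) = -1.938599, -p*log2(p) = 0.505722
  p = 2/46 = 0.043478: log2(p) = -4.523562, -p*log2(p) = 0.196677
  p = 14/46 = 0.304348: log2(p) = -1.716207, -p*log2(p) = 0.522324
  p = 12/46 = 0.260870: log2(p) = -1.938599, -p*log2(p) = 0.505722
H = 0.383296 + 0.505722 + 0.196677 + 0.522324 + 0.505722 = 2.113741

H = 2.1137 bits/symbol
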